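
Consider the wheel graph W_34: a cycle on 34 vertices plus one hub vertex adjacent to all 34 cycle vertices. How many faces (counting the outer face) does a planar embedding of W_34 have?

W_34 has V = 34 + 1 = 35 vertices and E = 2·34 = 68 edges.
By Euler's formula F = 2 − V + E = 2 − 35 + 68 = 35.

35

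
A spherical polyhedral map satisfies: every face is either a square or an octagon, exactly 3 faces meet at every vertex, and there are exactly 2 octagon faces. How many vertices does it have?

16

Let x be the number of squares; then F = 2 + x.
Edge–face incidences: 2E = 8·2 + 4·x = 16 + 4x.
Every vertex has degree 3, so 3V = 2E.
Euler: V − E + F = 2 ⇒ (2E)/3 − E + (2 + x) = 2.
Multiply by 6: 2·(2E) − 3·(2E) + 6·(2 + x) = 12, i.e. 12 + 6x − (16 + 4x) = 12.
Collecting terms: 2x − 4 = 12, so 2x = 16, so x = 8.
Then 2E = 16 + 4·8 = 48, so E = 24, V = 2E/3 = 16, F = 2 + 8 = 10.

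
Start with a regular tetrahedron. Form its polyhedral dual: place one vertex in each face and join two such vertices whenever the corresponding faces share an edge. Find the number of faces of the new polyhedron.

The base solid has V = 4, E = 6, F = 4.
The dual swaps V and F and preserves E: V′ = F = 4, E′ = E = 6, F′ = V = 4.

4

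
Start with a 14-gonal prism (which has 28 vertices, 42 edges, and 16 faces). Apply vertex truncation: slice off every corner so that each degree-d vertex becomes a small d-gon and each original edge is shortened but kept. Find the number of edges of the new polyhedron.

126

Truncation replaces each original edge-end by a new vertex, so V′ = 2E = 84.
Each original edge survives, and each old vertex of degree d contributes d new edges; summing degrees gives Σd = 2E, so E′ = E + 2E = 3E = 126.
Each original face survives and each original vertex becomes one new face: F′ = F + V = 44.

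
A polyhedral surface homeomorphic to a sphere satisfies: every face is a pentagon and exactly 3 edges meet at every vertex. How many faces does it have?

12

Each face has 5 edges and each edge borders two faces, so 2E = 5F.
Each vertex has degree 3, so 3V = 2E and hence V = 5F/3.
Euler: V − E + F = 2 ⇒ (5F/3) − (5F/2) + F = 2.
Multiply by 6: (10 − 15 + 6)F = 12, i.e. 1F = 12.
So F = 12, E = 5·12/2 = 30, V = 5·12/3 = 20.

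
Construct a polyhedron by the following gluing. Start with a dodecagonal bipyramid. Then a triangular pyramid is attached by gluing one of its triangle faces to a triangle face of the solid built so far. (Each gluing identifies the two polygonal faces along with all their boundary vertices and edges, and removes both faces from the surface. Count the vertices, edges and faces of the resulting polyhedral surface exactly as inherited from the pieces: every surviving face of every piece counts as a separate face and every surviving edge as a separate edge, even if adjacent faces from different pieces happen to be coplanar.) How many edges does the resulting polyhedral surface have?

A dodecagonal bipyramid: V=14, E=36, F=24.
Attach a triangular pyramid (V=4, E=6, F=4) along a 3-gon: merge 3 vertices and 3 edges, delete both glued faces → V=15, E=39, F=26.
Check: V − E + F = 15 − 39 + 26 = 2.

39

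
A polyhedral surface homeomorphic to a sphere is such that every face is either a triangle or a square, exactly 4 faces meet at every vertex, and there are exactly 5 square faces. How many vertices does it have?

Let x be the number of triangles; then F = 5 + x.
Edge–face incidences: 2E = 4·5 + 3·x = 20 + 3x.
Every vertex has degree 4, so 4V = 2E.
Euler: V − E + F = 2 ⇒ (2E)/4 − E + (5 + x) = 2.
Multiply by 8: 2·(2E) − 4·(2E) + 8·(5 + x) = 16, i.e. 40 + 8x − 2·(20 + 3x) = 16.
Collecting terms: 2x = 16, so x = 8.
Then 2E = 20 + 3·8 = 44, so E = 22, V = 2E/4 = 11, F = 5 + 8 = 13.

11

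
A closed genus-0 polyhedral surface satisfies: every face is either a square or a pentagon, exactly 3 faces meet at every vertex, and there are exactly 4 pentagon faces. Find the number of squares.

4

Let x be the number of squares; then F = 4 + x.
Edge–face incidences: 2E = 5·4 + 4·x = 20 + 4x.
Every vertex has degree 3, so 3V = 2E.
Euler: V − E + F = 2 ⇒ (2E)/3 − E + (4 + x) = 2.
Multiply by 6: 2·(2E) − 3·(2E) + 6·(4 + x) = 12, i.e. 24 + 6x − (20 + 4x) = 12.
Collecting terms: 2x + 4 = 12, so 2x = 8, so x = 4.
Then 2E = 20 + 4·4 = 36, so E = 18, V = 2E/3 = 12, F = 4 + 4 = 8.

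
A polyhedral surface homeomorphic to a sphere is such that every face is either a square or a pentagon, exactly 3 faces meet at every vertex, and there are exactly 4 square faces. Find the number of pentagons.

4

Let x be the number of pentagons; then F = 4 + x.
Edge–face incidences: 2E = 4·4 + 5·x = 16 + 5x.
Every vertex has degree 3, so 3V = 2E.
Euler: V − E + F = 2 ⇒ (2E)/3 − E + (4 + x) = 2.
Multiply by 6: 2·(2E) − 3·(2E) + 6·(4 + x) = 12, i.e. 24 + 6x − (16 + 5x) = 12.
Collecting terms: x + 8 = 12, so x = 4.
Then 2E = 16 + 5·4 = 36, so E = 18, V = 2E/3 = 12, F = 4 + 4 = 8.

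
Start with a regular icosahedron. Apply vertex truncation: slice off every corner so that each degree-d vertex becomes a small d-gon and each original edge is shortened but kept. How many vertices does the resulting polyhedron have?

60

The base solid has V = 12, E = 30, F = 20.
Truncation replaces each original edge-end by a new vertex, so V′ = 2E = 60.
Each original edge survives, and each old vertex of degree d contributes d new edges; summing degrees gives Σd = 2E, so E′ = E + 2E = 3E = 90.
Each original face survives and each original vertex becomes one new face: F′ = F + V = 32.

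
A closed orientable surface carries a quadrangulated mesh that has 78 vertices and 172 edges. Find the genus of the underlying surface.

5

Every face is a square and each edge borders two faces, so 4F = 2·172, giving F = 86.
χ = V − E + F = 78 − 172 + 86 = -8.
For a closed orientable surface χ = 2 − 2g, so g = (2 − (-8))/2 = 5.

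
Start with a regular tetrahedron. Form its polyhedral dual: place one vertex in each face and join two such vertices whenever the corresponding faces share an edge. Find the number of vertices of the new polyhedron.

4

The base solid has V = 4, E = 6, F = 4.
The dual swaps V and F and preserves E: V′ = F = 4, E′ = E = 6, F′ = V = 4.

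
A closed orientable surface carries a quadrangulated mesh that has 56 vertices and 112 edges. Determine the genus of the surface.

1

Every face is a square and each edge borders two faces, so 4F = 2·112, giving F = 56.
χ = V − E + F = 56 − 112 + 56 = 0.
For a closed orientable surface χ = 2 − 2g, so g = (2 − (0))/2 = 1.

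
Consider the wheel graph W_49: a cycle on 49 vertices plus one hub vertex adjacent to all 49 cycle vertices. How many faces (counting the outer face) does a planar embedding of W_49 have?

W_49 has V = 49 + 1 = 50 vertices and E = 2·49 = 98 edges.
By Euler's formula F = 2 − V + E = 2 − 50 + 98 = 50.

50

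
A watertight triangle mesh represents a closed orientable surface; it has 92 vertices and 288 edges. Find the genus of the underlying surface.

Every face is a triangle and each edge borders two faces, so 3F = 2·288, giving F = 192.
χ = V − E + F = 92 − 288 + 192 = -4.
For a closed orientable surface χ = 2 − 2g, so g = (2 − (-4))/2 = 3.

3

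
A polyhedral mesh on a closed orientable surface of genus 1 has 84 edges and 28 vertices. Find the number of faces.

For a closed orientable surface of genus 1, χ = 2 − 2·1 = 0.
F = 0 − V + E = 0 − 28 + 84 = 56.

56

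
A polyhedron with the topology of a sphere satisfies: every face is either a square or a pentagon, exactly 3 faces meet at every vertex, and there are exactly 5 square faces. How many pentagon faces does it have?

2

Let x be the number of pentagons; then F = 5 + x.
Edge–face incidences: 2E = 4·5 + 5·x = 20 + 5x.
Every vertex has degree 3, so 3V = 2E.
Euler: V − E + F = 2 ⇒ (2E)/3 − E + (5 + x) = 2.
Multiply by 6: 2·(2E) − 3·(2E) + 6·(5 + x) = 12, i.e. 30 + 6x − (20 + 5x) = 12.
Collecting terms: x + 10 = 12, so x = 2.
Then 2E = 20 + 5·2 = 30, so E = 15, V = 2E/3 = 10, F = 5 + 2 = 7.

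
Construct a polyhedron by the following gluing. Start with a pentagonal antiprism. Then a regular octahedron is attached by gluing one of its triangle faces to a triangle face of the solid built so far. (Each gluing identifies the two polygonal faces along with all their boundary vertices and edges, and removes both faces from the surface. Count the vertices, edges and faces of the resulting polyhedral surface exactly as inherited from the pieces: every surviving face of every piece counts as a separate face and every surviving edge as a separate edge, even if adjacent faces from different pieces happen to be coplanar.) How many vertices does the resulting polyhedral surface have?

13

A pentagonal antiprism: V=10, E=20, F=12.
Attach a regular octahedron (V=6, E=12, F=8) along a 3-gon: merge 3 vertices and 3 edges, delete both glued faces → V=13, E=29, F=18.
Check: V − E + F = 13 − 29 + 18 = 2.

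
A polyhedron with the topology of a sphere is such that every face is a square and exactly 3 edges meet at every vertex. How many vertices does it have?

Each face has 4 edges and each edge borders two faces, so 2E = 4F.
Each vertex has degree 3, so 3V = 2E and hence V = 4F/3.
Euler: V − E + F = 2 ⇒ (4F/3) − (4F/2) + F = 2.
Multiply by 6: (8 − 12 + 6)F = 12, i.e. 2F = 12.
So F = 6, E = 4·6/2 = 12, V = 4·6/3 = 8.

8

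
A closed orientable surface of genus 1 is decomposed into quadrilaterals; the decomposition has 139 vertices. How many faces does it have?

139

χ = 2 − 2·1 = 0, and every face is a square so 4F = 2E.
V − E + F = 0 with E = 4F/2 gives 139 − (4/2 − 1)·F = 0, so F = 139 and E = 278.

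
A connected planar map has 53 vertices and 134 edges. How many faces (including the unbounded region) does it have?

83

Euler's formula for a connected plane graph: V − E + F = 2, so F = 2 − 53 + 134 = 83.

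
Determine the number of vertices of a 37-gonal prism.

A prism on an n-gon has two n-gon bases and n rectangular sides: V = 2·37 = 74, E = 3·37 = 111, F = 37 + 2 = 39.

74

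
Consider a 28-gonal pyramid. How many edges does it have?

A pyramid on an n-gon base has one n-gon and n triangles: V = 28 + 1 = 29, E = 2·28 = 56, F = 28 + 1 = 29.
Check: V − E + F = 29 − 56 + 29 = 2.

56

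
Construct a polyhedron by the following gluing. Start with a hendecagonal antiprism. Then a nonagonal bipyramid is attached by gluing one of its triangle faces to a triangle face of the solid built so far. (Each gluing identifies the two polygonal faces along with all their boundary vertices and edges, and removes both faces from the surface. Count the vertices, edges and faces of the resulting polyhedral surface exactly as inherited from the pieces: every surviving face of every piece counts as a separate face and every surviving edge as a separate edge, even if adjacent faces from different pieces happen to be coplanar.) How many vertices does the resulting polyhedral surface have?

A hendecagonal antiprism: V=22, E=44, F=24.
Attach a nonagonal bipyramid (V=11, E=27, F=18) along a 3-gon: merge 3 vertices and 3 edges, delete both glued faces → V=30, E=68, F=40.
Check: V − E + F = 30 − 68 + 40 = 2.

30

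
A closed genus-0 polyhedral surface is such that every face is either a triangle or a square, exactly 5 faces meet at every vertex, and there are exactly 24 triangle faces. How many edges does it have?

Let x be the number of squares; then F = 24 + x.
Edge–face incidences: 2E = 3·24 + 4·x = 72 + 4x.
Every vertex has degree 5, so 5V = 2E.
Euler: V − E + F = 2 ⇒ (2E)/5 − E + (24 + x) = 2.
Multiply by 10: 2·(2E) − 5·(2E) + 10·(24 + x) = 20, i.e. 240 + 10x − 3·(72 + 4x) = 20.
Collecting terms: −2x + 24 = 20, so −2x = −4, so x = 2.
Then 2E = 72 + 4·2 = 80, so E = 40, V = 2E/5 = 16, F = 24 + 2 = 26.

40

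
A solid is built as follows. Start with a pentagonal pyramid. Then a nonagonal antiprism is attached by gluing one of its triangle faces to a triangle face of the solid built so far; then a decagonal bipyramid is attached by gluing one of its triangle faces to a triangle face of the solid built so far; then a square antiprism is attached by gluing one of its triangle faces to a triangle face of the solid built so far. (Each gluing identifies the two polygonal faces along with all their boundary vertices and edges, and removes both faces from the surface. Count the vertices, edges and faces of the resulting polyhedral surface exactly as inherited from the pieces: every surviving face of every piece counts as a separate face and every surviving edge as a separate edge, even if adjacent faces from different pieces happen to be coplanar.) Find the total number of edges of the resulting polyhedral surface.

83

A pentagonal pyramid: V=6, E=10, F=6.
Attach a nonagonal antiprism (V=18, E=36, F=20) along a 3-gon: merge 3 vertices and 3 edges, delete both glued faces → V=21, E=43, F=24.
Attach a decagonal bipyramid (V=12, E=30, F=20) along a 3-gon: merge 3 vertices and 3 edges, delete both glued faces → V=30, E=70, F=42.
Attach a square antiprism (V=8, E=16, F=10) along a 3-gon: merge 3 vertices and 3 edges, delete both glued faces → V=35, E=83, F=50.
Check: V − E + F = 35 − 83 + 50 = 2.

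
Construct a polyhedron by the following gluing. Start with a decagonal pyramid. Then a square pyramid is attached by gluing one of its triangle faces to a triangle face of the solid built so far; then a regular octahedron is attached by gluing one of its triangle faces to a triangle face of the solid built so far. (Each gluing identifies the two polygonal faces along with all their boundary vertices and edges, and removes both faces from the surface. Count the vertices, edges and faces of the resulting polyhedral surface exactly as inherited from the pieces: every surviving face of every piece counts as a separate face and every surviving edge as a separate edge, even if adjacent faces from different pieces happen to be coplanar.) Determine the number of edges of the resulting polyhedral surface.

34

A decagonal pyramid: V=11, E=20, F=11.
Attach a square pyramid (V=5, E=8, F=5) along a 3-gon: merge 3 vertices and 3 edges, delete both glued faces → V=13, E=25, F=14.
Attach a regular octahedron (V=6, E=12, F=8) along a 3-gon: merge 3 vertices and 3 edges, delete both glued faces → V=16, E=34, F=20.
Check: V − E + F = 16 − 34 + 20 = 2.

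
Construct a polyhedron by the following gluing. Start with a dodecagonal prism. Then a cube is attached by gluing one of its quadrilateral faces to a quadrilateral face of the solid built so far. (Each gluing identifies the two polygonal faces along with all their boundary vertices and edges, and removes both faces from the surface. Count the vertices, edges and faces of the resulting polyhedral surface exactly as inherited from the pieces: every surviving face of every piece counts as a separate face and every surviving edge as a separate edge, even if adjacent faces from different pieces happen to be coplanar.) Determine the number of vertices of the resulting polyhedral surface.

28

A dodecagonal prism: V=24, E=36, F=14.
Attach a cube (V=8, E=12, F=6) along a 4-gon: merge 4 vertices and 4 edges, delete both glued faces → V=28, E=44, F=18.
Check: V − E + F = 28 − 44 + 18 = 2.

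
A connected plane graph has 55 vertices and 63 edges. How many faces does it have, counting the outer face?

Euler's formula for a connected plane graph: V − E + F = 2, so F = 2 − 55 + 63 = 10.

10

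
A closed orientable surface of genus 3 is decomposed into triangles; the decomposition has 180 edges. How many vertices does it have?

χ = 2 − 2·3 = -4, and every face is a triangle so 3F = 2E.
F = 2E/3 = 120. Then V = -4 + E − F = -4 + 180 − 120 = 56.

56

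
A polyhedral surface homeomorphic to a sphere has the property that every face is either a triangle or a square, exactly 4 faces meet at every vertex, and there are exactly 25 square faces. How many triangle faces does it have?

8

Let x be the number of triangles; then F = 25 + x.
Edge–face incidences: 2E = 4·25 + 3·x = 100 + 3x.
Every vertex has degree 4, so 4V = 2E.
Euler: V − E + F = 2 ⇒ (2E)/4 − E + (25 + x) = 2.
Multiply by 8: 2·(2E) − 4·(2E) + 8·(25 + x) = 16, i.e. 200 + 8x − 2·(100 + 3x) = 16.
Collecting terms: 2x = 16, so x = 8.
Then 2E = 100 + 3·8 = 124, so E = 62, V = 2E/4 = 31, F = 25 + 8 = 33.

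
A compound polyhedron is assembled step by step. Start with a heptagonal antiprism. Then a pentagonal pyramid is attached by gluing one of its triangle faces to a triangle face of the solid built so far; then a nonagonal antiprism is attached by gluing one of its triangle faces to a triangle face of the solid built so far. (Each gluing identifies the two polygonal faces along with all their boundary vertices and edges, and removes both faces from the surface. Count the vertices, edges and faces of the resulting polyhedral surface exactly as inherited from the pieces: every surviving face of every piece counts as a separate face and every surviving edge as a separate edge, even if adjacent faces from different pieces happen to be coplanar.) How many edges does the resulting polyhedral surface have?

A heptagonal antiprism: V=14, E=28, F=16.
Attach a pentagonal pyramid (V=6, E=10, F=6) along a 3-gon: merge 3 vertices and 3 edges, delete both glued faces → V=17, E=35, F=20.
Attach a nonagonal antiprism (V=18, E=36, F=20) along a 3-gon: merge 3 vertices and 3 edges, delete both glued faces → V=32, E=68, F=38.
Check: V − E + F = 32 − 68 + 38 = 2.

68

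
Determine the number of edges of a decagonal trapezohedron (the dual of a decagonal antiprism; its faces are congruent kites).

The n-trapezohedron (dual of the n-antiprism) has V = 2·10 + 2 = 22, E = 4·10 = 40, F = 2·10 = 20.
Check: V − E + F = 22 − 40 + 20 = 2.

40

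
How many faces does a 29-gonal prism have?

A prism on an n-gon has two n-gon bases and n rectangular sides: V = 2·29 = 58, E = 3·29 = 87, F = 29 + 2 = 31.

31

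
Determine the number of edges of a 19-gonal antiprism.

76

An antiprism on an n-gon has two n-gon caps and 2n triangles: V = 2·19 = 38, E = 4·19 = 76, F = 2·19 + 2 = 40.
Check: V − E + F = 38 − 76 + 40 = 2.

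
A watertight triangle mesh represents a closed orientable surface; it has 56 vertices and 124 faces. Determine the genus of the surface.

4

Every face is a triangle, so 2E = 3·124 = 372, giving E = 186.
χ = V − E + F = 56 − 186 + 124 = -6.
For a closed orientable surface χ = 2 − 2g, so g = (2 − (-6))/2 = 4.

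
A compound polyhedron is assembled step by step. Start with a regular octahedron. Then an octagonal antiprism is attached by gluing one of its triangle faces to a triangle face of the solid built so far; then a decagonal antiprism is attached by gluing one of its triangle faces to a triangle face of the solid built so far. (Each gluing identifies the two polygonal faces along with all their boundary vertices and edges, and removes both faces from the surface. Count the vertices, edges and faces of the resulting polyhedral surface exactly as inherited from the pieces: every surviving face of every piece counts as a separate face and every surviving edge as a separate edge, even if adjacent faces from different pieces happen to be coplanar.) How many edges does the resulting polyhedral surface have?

78

A regular octahedron: V=6, E=12, F=8.
Attach an octagonal antiprism (V=16, E=32, F=18) along a 3-gon: merge 3 vertices and 3 edges, delete both glued faces → V=19, E=41, F=24.
Attach a decagonal antiprism (V=20, E=40, F=22) along a 3-gon: merge 3 vertices and 3 edges, delete both glued faces → V=36, E=78, F=44.
Check: V − E + F = 36 − 78 + 44 = 2.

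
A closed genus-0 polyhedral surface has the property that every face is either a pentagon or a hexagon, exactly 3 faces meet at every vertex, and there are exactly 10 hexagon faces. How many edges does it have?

60

Let x be the number of pentagons; then F = 10 + x.
Edge–face incidences: 2E = 6·10 + 5·x = 60 + 5x.
Every vertex has degree 3, so 3V = 2E.
Euler: V − E + F = 2 ⇒ (2E)/3 − E + (10 + x) = 2.
Multiply by 6: 2·(2E) − 3·(2E) + 6·(10 + x) = 12, i.e. 60 + 6x − (60 + 5x) = 12.
Collecting terms: x = 12.
Then 2E = 60 + 5·12 = 120, so E = 60, V = 2E/3 = 40, F = 10 + 12 = 22.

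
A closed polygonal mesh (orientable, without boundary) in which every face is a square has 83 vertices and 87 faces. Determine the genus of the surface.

Every face is a square, so 2E = 4·87 = 348, giving E = 174.
χ = V − E + F = 83 − 174 + 87 = -4.
For a closed orientable surface χ = 2 − 2g, so g = (2 − (-4))/2 = 3.

3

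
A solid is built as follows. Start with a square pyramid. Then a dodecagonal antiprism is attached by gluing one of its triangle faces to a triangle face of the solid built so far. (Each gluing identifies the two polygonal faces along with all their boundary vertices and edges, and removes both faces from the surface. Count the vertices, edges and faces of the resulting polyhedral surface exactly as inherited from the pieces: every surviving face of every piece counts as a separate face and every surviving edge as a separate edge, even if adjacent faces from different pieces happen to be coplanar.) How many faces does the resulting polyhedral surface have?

A square pyramid: V=5, E=8, F=5.
Attach a dodecagonal antiprism (V=24, E=48, F=26) along a 3-gon: merge 3 vertices and 3 edges, delete both glued faces → V=26, E=53, F=29.
Check: V − E + F = 26 − 53 + 29 = 2.

29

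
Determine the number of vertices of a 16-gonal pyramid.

17

A pyramid on an n-gon base has one n-gon and n triangles: V = 16 + 1 = 17, E = 2·16 = 32, F = 16 + 1 = 17.
Check: V − E + F = 17 − 32 + 17 = 2.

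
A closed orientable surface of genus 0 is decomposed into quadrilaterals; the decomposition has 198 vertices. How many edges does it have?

392

χ = 2 − 2·0 = 2, and every face is a square so 4F = 2E.
V − E + F = 2 with E = 4F/2 gives 198 − (4/2 − 1)·F = 2, so F = 196 and E = 392.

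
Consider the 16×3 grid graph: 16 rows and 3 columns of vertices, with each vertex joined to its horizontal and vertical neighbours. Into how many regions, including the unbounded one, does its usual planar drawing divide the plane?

The grid has V = 16·3 = 48 vertices and E = 16·2 + 3·15 = 77 edges.
F = 2 − V + E = 2 − 48 + 77 = 31.

31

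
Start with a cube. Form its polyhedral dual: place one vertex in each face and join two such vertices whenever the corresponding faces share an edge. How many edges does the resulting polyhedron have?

The base solid has V = 8, E = 12, F = 6.
The dual swaps V and F and preserves E: V′ = F = 6, E′ = E = 12, F′ = V = 8.

12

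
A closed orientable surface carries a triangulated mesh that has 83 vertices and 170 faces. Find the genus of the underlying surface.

Every face is a triangle, so 2E = 3·170 = 510, giving E = 255.
χ = V − E + F = 83 − 255 + 170 = -2.
For a closed orientable surface χ = 2 − 2g, so g = (2 − (-2))/2 = 2.

2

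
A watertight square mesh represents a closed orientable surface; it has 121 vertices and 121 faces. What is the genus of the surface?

1

Every face is a square, so 2E = 4·121 = 484, giving E = 242.
χ = V − E + F = 121 − 242 + 121 = 0.
For a closed orientable surface χ = 2 − 2g, so g = (2 − (0))/2 = 1.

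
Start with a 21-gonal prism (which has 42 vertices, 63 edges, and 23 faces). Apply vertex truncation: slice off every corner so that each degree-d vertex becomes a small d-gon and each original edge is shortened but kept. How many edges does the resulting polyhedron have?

Truncation replaces each original edge-end by a new vertex, so V′ = 2E = 126.
Each original edge survives, and each old vertex of degree d contributes d new edges; summing degrees gives Σd = 2E, so E′ = E + 2E = 3E = 189.
Each original face survives and each original vertex becomes one new face: F′ = F + V = 65.

189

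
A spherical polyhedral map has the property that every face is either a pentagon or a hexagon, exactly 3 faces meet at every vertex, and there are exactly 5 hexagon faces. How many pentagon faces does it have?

Let x be the number of pentagons; then F = 5 + x.
Edge–face incidences: 2E = 6·5 + 5·x = 30 + 5x.
Every vertex has degree 3, so 3V = 2E.
Euler: V − E + F = 2 ⇒ (2E)/3 − E + (5 + x) = 2.
Multiply by 6: 2·(2E) − 3·(2E) + 6·(5 + x) = 12, i.e. 30 + 6x − (30 + 5x) = 12.
Collecting terms: x = 12.
Then 2E = 30 + 5·12 = 90, so E = 45, V = 2E/3 = 30, F = 5 + 12 = 17.

12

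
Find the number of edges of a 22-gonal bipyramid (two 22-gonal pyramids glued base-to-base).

A bipyramid over an n-gon has 2n triangular faces and n + 2 vertices: V = 22 + 2 = 24, E = 3·22 = 66, F = 2·22 = 44.
Check: V − E + F = 24 − 66 + 44 = 2.

66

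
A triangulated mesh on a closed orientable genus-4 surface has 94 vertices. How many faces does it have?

χ = 2 − 2·4 = -6, and every face is a triangle so 3F = 2E.
V − E + F = -6 with E = 3F/2 gives 94 − (3/2 − 1)·F = -6, so F = 200 and E = 300.

200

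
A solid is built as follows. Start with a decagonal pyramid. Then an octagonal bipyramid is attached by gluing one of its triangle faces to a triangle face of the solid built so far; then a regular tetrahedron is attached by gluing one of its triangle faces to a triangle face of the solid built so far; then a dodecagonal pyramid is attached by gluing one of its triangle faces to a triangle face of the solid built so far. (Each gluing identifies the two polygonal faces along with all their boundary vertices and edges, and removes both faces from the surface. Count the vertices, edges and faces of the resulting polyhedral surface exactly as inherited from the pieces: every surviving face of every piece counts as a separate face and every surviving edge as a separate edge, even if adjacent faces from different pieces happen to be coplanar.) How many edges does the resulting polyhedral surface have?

A decagonal pyramid: V=11, E=20, F=11.
Attach an octagonal bipyramid (V=10, E=24, F=16) along a 3-gon: merge 3 vertices and 3 edges, delete both glued faces → V=18, E=41, F=25.
Attach a regular tetrahedron (V=4, E=6, F=4) along a 3-gon: merge 3 vertices and 3 edges, delete both glued faces → V=19, E=44, F=27.
Attach a dodecagonal pyramid (V=13, E=24, F=13) along a 3-gon: merge 3 vertices and 3 edges, delete both glued faces → V=29, E=65, F=38.
Check: V − E + F = 29 − 65 + 38 = 2.

65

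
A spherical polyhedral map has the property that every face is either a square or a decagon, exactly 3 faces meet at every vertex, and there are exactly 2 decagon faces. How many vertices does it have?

Let x be the number of squares; then F = 2 + x.
Edge–face incidences: 2E = 10·2 + 4·x = 20 + 4x.
Every vertex has degree 3, so 3V = 2E.
Euler: V − E + F = 2 ⇒ (2E)/3 − E + (2 + x) = 2.
Multiply by 6: 2·(2E) − 3·(2E) + 6·(2 + x) = 12, i.e. 12 + 6x − (20 + 4x) = 12.
Collecting terms: 2x − 8 = 12, so 2x = 20, so x = 10.
Then 2E = 20 + 4·10 = 60, so E = 30, V = 2E/3 = 20, F = 2 + 10 = 12.

20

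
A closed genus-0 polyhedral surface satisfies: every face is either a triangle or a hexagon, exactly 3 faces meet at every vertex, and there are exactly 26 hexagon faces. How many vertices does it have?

56

Let x be the number of triangles; then F = 26 + x.
Edge–face incidences: 2E = 6·26 + 3·x = 156 + 3x.
Every vertex has degree 3, so 3V = 2E.
Euler: V − E + F = 2 ⇒ (2E)/3 − E + (26 + x) = 2.
Multiply by 6: 2·(2E) − 3·(2E) + 6·(26 + x) = 12, i.e. 156 + 6x − (156 + 3x) = 12.
Collecting terms: 3x = 12, so x = 4.
Then 2E = 156 + 3·4 = 168, so E = 84, V = 2E/3 = 56, F = 26 + 4 = 30.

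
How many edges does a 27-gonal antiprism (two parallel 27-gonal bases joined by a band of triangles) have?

An antiprism on an n-gon has two n-gon caps and 2n triangles: V = 2·27 = 54, E = 4·27 = 108, F = 2·27 + 2 = 56.

108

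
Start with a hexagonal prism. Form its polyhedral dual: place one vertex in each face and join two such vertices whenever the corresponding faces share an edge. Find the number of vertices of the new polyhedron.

The base solid has V = 12, E = 18, F = 8.
The dual swaps V and F and preserves E: V′ = F = 8, E′ = E = 18, F′ = V = 12.

8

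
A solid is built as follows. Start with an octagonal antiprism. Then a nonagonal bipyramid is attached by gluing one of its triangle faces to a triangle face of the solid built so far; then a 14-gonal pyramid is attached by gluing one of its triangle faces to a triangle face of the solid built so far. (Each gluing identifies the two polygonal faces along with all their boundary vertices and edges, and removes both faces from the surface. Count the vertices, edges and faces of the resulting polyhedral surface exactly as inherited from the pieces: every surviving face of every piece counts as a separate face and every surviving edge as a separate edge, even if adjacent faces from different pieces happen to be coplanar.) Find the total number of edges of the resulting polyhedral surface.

An octagonal antiprism: V=16, E=32, F=18.
Attach a nonagonal bipyramid (V=11, E=27, F=18) along a 3-gon: merge 3 vertices and 3 edges, delete both glued faces → V=24, E=56, F=34.
Attach a 14-gonal pyramid (V=15, E=28, F=15) along a 3-gon: merge 3 vertices and 3 edges, delete both glued faces → V=36, E=81, F=47.
Check: V − E + F = 36 − 81 + 47 = 2.

81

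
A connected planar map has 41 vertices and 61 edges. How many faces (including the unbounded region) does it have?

22

Euler's formula for a connected plane graph: V − E + F = 2, so F = 2 − 41 + 61 = 22.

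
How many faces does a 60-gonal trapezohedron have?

120

The n-trapezohedron (dual of the n-antiprism) has V = 2·60 + 2 = 122, E = 4·60 = 240, F = 2·60 = 120.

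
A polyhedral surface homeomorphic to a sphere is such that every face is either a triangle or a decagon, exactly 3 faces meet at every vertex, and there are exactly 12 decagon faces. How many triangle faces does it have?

20

Let x be the number of triangles; then F = 12 + x.
Edge–face incidences: 2E = 10·12 + 3·x = 120 + 3x.
Every vertex has degree 3, so 3V = 2E.
Euler: V − E + F = 2 ⇒ (2E)/3 − E + (12 + x) = 2.
Multiply by 6: 2·(2E) − 3·(2E) + 6·(12 + x) = 12, i.e. 72 + 6x − (120 + 3x) = 12.
Collecting terms: 3x − 48 = 12, so 3x = 60, so x = 20.
Then 2E = 120 + 3·20 = 180, so E = 90, V = 2E/3 = 60, F = 12 + 20 = 32.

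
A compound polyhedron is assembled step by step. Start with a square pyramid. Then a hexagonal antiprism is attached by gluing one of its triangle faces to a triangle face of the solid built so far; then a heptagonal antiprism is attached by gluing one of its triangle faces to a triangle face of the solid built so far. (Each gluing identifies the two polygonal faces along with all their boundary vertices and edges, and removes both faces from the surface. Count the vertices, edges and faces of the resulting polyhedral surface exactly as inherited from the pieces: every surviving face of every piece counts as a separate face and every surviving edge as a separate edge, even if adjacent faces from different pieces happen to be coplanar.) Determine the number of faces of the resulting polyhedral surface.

A square pyramid: V=5, E=8, F=5.
Attach a hexagonal antiprism (V=12, E=24, F=14) along a 3-gon: merge 3 vertices and 3 edges, delete both glued faces → V=14, E=29, F=17.
Attach a heptagonal antiprism (V=14, E=28, F=16) along a 3-gon: merge 3 vertices and 3 edges, delete both glued faces → V=25, E=54, F=31.
Check: V − E + F = 25 − 54 + 31 = 2.

31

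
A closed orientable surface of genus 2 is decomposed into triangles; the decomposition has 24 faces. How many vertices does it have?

χ = 2 − 2·2 = -2, and every face is a triangle so 3F = 2E.
E = 3·24/2 = 36. Then V = -2 + E − F = -2 + 36 − 24 = 10.

10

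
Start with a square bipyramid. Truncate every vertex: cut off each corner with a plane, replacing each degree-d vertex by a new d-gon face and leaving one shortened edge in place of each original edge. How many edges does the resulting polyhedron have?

36

The base solid has V = 6, E = 12, F = 8.
Truncation replaces each original edge-end by a new vertex, so V′ = 2E = 24.
Each original edge survives, and each old vertex of degree d contributes d new edges; summing degrees gives Σd = 2E, so E′ = E + 2E = 3E = 36.
Each original face survives and each original vertex becomes one new face: F′ = F + V = 14.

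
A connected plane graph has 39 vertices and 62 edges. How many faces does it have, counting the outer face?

25

Euler's formula for a connected plane graph: V − E + F = 2, so F = 2 − 39 + 62 = 25.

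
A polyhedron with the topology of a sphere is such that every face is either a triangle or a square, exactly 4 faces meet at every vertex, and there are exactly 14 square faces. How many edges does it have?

Let x be the number of triangles; then F = 14 + x.
Edge–face incidences: 2E = 4·14 + 3·x = 56 + 3x.
Every vertex has degree 4, so 4V = 2E.
Euler: V − E + F = 2 ⇒ (2E)/4 − E + (14 + x) = 2.
Multiply by 8: 2·(2E) − 4·(2E) + 8·(14 + x) = 16, i.e. 112 + 8x − 2·(56 + 3x) = 16.
Collecting terms: 2x = 16, so x = 8.
Then 2E = 56 + 3·8 = 80, so E = 40, V = 2E/4 = 20, F = 14 + 8 = 22.

40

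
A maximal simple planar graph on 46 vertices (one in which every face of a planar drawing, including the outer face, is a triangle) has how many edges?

132

In a plane triangulation 3F = 2E and V − E + F = 2, so E = 3V − 6 = 3·46 − 6 = 132.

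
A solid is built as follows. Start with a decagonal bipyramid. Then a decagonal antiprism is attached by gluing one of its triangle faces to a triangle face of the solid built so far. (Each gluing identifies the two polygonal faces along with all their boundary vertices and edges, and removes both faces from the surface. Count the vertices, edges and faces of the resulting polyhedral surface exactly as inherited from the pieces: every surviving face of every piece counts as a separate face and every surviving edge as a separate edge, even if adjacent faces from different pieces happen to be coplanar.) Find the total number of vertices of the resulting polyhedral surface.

A decagonal bipyramid: V=12, E=30, F=20.
Attach a decagonal antiprism (V=20, E=40, F=22) along a 3-gon: merge 3 vertices and 3 edges, delete both glued faces → V=29, E=67, F=40.
Check: V − E + F = 29 − 67 + 40 = 2.

29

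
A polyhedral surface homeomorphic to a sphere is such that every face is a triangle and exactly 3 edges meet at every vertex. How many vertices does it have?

Each face has 3 edges and each edge borders two faces, so 2E = 3F.
Each vertex has degree 3, so 3V = 2E and hence V = 3F/3.
Euler: V − E + F = 2 ⇒ (3F/3) − (3F/2) + F = 2.
Multiply by 6: (6 − 9 + 6)F = 12, i.e. 3F = 12.
So F = 4, E = 3·4/2 = 6, V = 3·4/3 = 4.

4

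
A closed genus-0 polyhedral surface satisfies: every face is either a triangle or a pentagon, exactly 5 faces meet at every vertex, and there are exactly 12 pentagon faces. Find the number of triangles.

80

Let x be the number of triangles; then F = 12 + x.
Edge–face incidences: 2E = 5·12 + 3·x = 60 + 3x.
Every vertex has degree 5, so 5V = 2E.
Euler: V − E + F = 2 ⇒ (2E)/5 − E + (12 + x) = 2.
Multiply by 10: 2·(2E) − 5·(2E) + 10·(12 + x) = 20, i.e. 120 + 10x − 3·(60 + 3x) = 20.
Collecting terms: x − 60 = 20, so x = 80.
Then 2E = 60 + 3·80 = 300, so E = 150, V = 2E/5 = 60, F = 12 + 80 = 92.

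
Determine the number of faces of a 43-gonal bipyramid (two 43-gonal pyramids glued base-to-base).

86

A bipyramid over an n-gon has 2n triangular faces and n + 2 vertices: V = 43 + 2 = 45, E = 3·43 = 129, F = 2·43 = 86.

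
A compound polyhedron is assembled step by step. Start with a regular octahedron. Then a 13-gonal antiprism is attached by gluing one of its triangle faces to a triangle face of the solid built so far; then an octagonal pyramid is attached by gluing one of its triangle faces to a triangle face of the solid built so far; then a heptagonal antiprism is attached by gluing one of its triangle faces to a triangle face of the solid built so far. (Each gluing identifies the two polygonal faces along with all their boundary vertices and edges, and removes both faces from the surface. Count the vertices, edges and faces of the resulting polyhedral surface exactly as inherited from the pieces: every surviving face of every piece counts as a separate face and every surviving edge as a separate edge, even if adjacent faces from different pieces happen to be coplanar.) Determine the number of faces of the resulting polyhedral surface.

55

A regular octahedron: V=6, E=12, F=8.
Attach a 13-gonal antiprism (V=26, E=52, F=28) along a 3-gon: merge 3 vertices and 3 edges, delete both glued faces → V=29, E=61, F=34.
Attach an octagonal pyramid (V=9, E=16, F=9) along a 3-gon: merge 3 vertices and 3 edges, delete both glued faces → V=35, E=74, F=41.
Attach a heptagonal antiprism (V=14, E=28, F=16) along a 3-gon: merge 3 vertices and 3 edges, delete both glued faces → V=46, E=99, F=55.
Check: V − E + F = 46 − 99 + 55 = 2.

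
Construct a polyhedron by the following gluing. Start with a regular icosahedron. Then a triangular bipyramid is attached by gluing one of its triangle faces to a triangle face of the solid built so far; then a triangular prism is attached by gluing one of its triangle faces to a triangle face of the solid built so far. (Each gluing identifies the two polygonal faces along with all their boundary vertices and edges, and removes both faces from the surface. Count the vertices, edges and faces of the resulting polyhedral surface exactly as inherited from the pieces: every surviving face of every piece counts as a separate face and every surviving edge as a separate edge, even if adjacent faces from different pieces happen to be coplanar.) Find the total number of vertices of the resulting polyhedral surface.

A regular icosahedron: V=12, E=30, F=20.
Attach a triangular bipyramid (V=5, E=9, F=6) along a 3-gon: merge 3 vertices and 3 edges, delete both glued faces → V=14, E=36, F=24.
Attach a triangular prism (V=6, E=9, F=5) along a 3-gon: merge 3 vertices and 3 edges, delete both glued faces → V=17, E=42, F=27.
Check: V − E + F = 17 − 42 + 27 = 2.

17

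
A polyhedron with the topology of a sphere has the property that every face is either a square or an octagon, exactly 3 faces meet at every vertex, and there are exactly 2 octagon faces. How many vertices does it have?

Let x be the number of squares; then F = 2 + x.
Edge–face incidences: 2E = 8·2 + 4·x = 16 + 4x.
Every vertex has degree 3, so 3V = 2E.
Euler: V − E + F = 2 ⇒ (2E)/3 − E + (2 + x) = 2.
Multiply by 6: 2·(2E) − 3·(2E) + 6·(2 + x) = 12, i.e. 12 + 6x − (16 + 4x) = 12.
Collecting terms: 2x − 4 = 12, so 2x = 16, so x = 8.
Then 2E = 16 + 4·8 = 48, so E = 24, V = 2E/3 = 16, F = 2 + 8 = 10.

16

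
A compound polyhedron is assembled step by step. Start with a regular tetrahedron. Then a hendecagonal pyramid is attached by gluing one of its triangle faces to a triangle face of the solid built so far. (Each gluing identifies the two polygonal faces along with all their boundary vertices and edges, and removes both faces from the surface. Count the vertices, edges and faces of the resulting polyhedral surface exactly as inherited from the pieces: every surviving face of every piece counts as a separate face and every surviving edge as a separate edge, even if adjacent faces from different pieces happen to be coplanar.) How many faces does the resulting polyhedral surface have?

14

A regular tetrahedron: V=4, E=6, F=4.
Attach a hendecagonal pyramid (V=12, E=22, F=12) along a 3-gon: merge 3 vertices and 3 edges, delete both glued faces → V=13, E=25, F=14.
Check: V − E + F = 13 − 25 + 14 = 2.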